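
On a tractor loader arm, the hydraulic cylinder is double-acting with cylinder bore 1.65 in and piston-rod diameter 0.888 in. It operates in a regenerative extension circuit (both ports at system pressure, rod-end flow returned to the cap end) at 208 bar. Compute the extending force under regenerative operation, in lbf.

With equal pressure on both faces, forces on the annular region cancel; the net push is pressure × rod cross-section.
Rod cross-section A_rod = π/4 × (0.888 in)² = 0.6193 in^2
F = P × A_rod

F ≈ 1870 lbf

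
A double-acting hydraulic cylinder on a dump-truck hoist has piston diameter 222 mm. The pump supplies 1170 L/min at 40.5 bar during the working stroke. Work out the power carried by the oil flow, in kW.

W ≈ 79.0 kW

Hydraulic power = P × Q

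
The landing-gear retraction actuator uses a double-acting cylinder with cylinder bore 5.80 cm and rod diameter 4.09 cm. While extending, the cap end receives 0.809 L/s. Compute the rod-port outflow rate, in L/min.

Cap-side area A_cap = π/4 × (5.80 cm)² = 26.42 cm^2
Rod-side annular area A_ann = π/4 × (5.80² − 4.09²) = 13.28 cm^2
Piston speed v = Q_in/A_cap; rod-end outflow Q_out = v × A_ann = Q_in × A_ann/A_cap.

Q_out ≈ 24.4 L/min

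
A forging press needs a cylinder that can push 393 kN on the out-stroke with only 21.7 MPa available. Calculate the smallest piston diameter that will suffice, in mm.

Extension force acts on the full piston face: F = P × (π/4)D².
D = √(4F / (πP)) = √(4 × 393 kN / (π × 21.7 MPa))

D ≈ 152 mm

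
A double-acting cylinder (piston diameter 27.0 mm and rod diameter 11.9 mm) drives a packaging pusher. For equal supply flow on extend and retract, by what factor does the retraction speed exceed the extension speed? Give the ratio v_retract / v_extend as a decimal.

Cap-side area A_cap = π/4 × (27.0 mm)² = 572.6 mm^2
Rod-side annular area A_ann = π/4 × (27.0² − 11.9²) = 461.3 mm^2
For equal Q, v ∝ 1/A, so v_ret/v_ext = A_cap/A_ann.

v_ret/v_ext ≈ 1.24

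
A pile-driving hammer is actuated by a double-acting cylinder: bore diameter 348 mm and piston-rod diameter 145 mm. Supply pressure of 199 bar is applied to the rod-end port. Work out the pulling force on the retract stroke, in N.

F ≈ 1.56e6 N

Rod-side annular area A_ann = π/4 × (348² − 145²) = 78600 mm^2
On retraction the pressure acts on the annular area (bore minus rod).
F = P × A_ann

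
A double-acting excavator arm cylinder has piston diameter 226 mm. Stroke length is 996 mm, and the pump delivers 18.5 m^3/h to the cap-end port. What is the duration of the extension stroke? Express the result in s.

Cap-side area A_cap = π/4 × (226 mm)² = 40110 mm^2
Swept volume V = A × L; t = V / Q = A·L / Q

t ≈ 7.77 s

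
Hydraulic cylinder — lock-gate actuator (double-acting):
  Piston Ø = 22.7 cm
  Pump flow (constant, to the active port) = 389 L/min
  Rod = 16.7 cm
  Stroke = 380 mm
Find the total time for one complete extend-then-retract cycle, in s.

t ≈ 3.46 s

Cap-side area A_cap = π/4 × (22.7 cm)² = 404.7 cm^2
Rod-side annular area A_ann = π/4 × (22.7² − 16.7²) = 185.7 cm^2
t_ext = A_cap·L/Q = 2.372 s
t_ret = A_ann·L/Q = 1.088 s
t_cycle = t_ext + t_ret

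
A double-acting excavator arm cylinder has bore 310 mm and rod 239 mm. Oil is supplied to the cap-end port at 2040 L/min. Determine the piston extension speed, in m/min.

Cap-side area A_cap = π/4 × (310 mm)² = 75480 mm^2
v = Q / A

v ≈ 27.0 m/min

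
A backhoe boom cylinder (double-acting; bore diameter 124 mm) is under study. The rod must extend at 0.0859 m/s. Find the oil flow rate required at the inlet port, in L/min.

Cap-side area A_cap = π/4 × (124 mm)² = 12080 mm^2
Q = A × v

Q ≈ 62.2 L/min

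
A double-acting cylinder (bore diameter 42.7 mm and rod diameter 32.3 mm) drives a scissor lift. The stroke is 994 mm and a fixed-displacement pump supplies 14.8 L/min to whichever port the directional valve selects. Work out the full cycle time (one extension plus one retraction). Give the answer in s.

Cap-side area A_cap = π/4 × (42.7 mm)² = 1432 mm^2
Rod-side annular area A_ann = π/4 × (42.7² − 32.3²) = 612.6 mm^2
t_ext = A_cap·L/Q = 5.771 s
t_ret = A_ann·L/Q = 2.469 s
t_cycle = t_ext + t_ret

t ≈ 8.24 s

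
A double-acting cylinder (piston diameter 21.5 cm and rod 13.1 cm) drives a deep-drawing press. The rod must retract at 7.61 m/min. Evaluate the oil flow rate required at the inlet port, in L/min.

Rod-side annular area A_ann = π/4 × (21.5² − 13.1²) = 228.3 cm^2
Q = A × v

Q ≈ 174 L/min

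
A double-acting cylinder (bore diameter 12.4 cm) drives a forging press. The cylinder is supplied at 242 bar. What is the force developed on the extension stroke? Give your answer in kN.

Cap-side area A_cap = π/4 × (12.4 cm)² = 120.8 cm^2
F = P × A_cap = 242 bar × A_cap

F ≈ 292 kN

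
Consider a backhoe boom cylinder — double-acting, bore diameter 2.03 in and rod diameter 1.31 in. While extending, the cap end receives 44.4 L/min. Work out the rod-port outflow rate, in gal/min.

Cap-side area A_cap = π/4 × (2.03 in)² = 3.237 in^2
Rod-side annular area A_ann = π/4 × (2.03² − 1.31²) = 1.889 in^2
Piston speed v = Q_in/A_cap; rod-end outflow Q_out = v × A_ann = Q_in × A_ann/A_cap.

Q_out ≈ 6.84 gal/min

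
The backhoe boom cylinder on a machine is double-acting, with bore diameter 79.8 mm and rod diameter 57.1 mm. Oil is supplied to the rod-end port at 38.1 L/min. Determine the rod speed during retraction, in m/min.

v ≈ 15.6 m/min

Rod-side annular area A_ann = π/4 × (79.8² − 57.1²) = 2441 mm^2
Flow into the rod-end port fills the annular volume.
v = Q / A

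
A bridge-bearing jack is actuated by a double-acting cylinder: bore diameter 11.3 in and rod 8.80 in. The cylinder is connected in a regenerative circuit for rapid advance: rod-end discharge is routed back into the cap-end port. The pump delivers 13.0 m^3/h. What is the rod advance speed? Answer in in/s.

In regeneration the rod-end outflow joins the pump flow into the cap end, so the net volume the pump must supply per unit advance equals the rod cross-section area.
Rod cross-section A_rod = π/4 × (8.80 in)² = 60.82 in^2
v = Q_pump / A_rod

v ≈ 3.62 in/s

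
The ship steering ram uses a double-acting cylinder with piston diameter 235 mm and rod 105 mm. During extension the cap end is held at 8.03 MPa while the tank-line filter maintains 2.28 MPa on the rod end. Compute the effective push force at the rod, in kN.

F ≈ 269 kN

Cap-side area A_cap = π/4 × (235 mm)² = 43370 mm^2
Rod-side annular area A_ann = π/4 × (235² − 105²) = 34710 mm^2
Net thrust = P_cap·A_cap − P_rod·A_ann = 348.3 kN − 79.15 kN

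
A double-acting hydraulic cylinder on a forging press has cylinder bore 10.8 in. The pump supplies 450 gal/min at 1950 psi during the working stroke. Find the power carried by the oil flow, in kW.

W ≈ 382 kW

Hydraulic power = P × Q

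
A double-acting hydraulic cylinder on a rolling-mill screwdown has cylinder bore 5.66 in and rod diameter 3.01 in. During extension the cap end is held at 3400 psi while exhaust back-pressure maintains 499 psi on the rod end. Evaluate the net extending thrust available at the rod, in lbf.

F ≈ 76500 lbf

Cap-side area A_cap = π/4 × (5.66 in)² = 25.16 in^2
Rod-side annular area A_ann = π/4 × (5.66² − 3.01²) = 18.04 in^2
Net thrust = P_cap·A_cap − P_rod·A_ann = 85550 lbf − 9004 lbf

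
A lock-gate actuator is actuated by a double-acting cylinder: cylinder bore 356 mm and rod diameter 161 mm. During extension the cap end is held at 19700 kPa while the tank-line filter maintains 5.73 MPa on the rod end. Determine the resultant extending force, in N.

Cap-side area A_cap = π/4 × (356 mm)² = 99540 mm^2
Rod-side annular area A_ann = π/4 × (356² − 161²) = 79180 mm^2
Net thrust = P_cap·A_cap − P_rod·A_ann = 1.961e6 N − 4.537e5 N

F ≈ 1.51e6 N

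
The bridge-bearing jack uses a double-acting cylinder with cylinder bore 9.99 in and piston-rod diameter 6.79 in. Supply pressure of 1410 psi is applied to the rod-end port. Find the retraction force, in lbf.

F ≈ 59500 lbf

Rod-side annular area A_ann = π/4 × (9.99² − 6.79²) = 42.17 in^2
On retraction the pressure acts on the annular area (bore minus rod).
F = P × A_ann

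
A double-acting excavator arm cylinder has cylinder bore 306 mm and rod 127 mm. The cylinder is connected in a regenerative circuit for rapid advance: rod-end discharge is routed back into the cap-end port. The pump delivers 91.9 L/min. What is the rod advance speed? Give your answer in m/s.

v ≈ 0.121 m/s

In regeneration the rod-end outflow joins the pump flow into the cap end, so the net volume the pump must supply per unit advance equals the rod cross-section area.
Rod cross-section A_rod = π/4 × (127 mm)² = 12670 mm^2
v = Q_pump / A_rod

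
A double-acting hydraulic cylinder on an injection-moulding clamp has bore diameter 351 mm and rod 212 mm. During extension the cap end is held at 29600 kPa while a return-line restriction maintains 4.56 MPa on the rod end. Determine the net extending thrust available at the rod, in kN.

F ≈ 2580 kN

Cap-side area A_cap = π/4 × (351 mm)² = 96760 mm^2
Rod-side annular area A_ann = π/4 × (351² − 212²) = 61460 mm^2
Net thrust = P_cap·A_cap − P_rod·A_ann = 2864 kN − 280.3 kN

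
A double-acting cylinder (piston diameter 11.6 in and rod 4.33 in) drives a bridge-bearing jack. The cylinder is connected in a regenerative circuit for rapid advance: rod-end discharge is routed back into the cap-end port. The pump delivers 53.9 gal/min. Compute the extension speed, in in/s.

In regeneration the rod-end outflow joins the pump flow into the cap end, so the net volume the pump must supply per unit advance equals the rod cross-section area.
Rod cross-section A_rod = π/4 × (4.33 in)² = 14.73 in^2
v = Q_pump / A_rod

v ≈ 14.1 in/s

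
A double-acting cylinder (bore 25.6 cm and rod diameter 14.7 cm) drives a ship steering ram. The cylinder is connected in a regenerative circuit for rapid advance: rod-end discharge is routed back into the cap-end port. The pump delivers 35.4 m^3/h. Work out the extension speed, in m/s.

v ≈ 0.579 m/s

In regeneration the rod-end outflow joins the pump flow into the cap end, so the net volume the pump must supply per unit advance equals the rod cross-section area.
Rod cross-section A_rod = π/4 × (14.7 cm)² = 169.7 cm^2
v = Q_pump / A_rod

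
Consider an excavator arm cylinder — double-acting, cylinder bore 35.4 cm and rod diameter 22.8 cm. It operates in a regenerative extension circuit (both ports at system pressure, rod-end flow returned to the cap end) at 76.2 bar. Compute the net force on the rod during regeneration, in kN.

With equal pressure on both faces, forces on the annular region cancel; the net push is pressure × rod cross-section.
Rod cross-section A_rod = π/4 × (22.8 cm)² = 408.3 cm^2
F = P × A_rod

F ≈ 311 kN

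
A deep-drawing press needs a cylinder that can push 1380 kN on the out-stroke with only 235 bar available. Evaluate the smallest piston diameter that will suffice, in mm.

Extension force acts on the full piston face: F = P × (π/4)D².
D = √(4F / (πP)) = √(4 × 1380 kN / (π × 235 bar))

D ≈ 273 mm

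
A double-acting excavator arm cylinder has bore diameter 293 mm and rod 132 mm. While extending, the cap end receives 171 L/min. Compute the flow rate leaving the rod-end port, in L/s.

Cap-side area A_cap = π/4 × (293 mm)² = 67430 mm^2
Rod-side annular area A_ann = π/4 × (293² − 132²) = 53740 mm^2
Piston speed v = Q_in/A_cap; rod-end outflow Q_out = v × A_ann = Q_in × A_ann/A_cap.

Q_out ≈ 2.27 L/s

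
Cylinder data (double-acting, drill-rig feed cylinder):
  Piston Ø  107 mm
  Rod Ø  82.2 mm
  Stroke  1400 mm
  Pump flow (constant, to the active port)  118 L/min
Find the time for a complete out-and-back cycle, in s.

Cap-side area A_cap = π/4 × (107 mm)² = 8992 mm^2
Rod-side annular area A_ann = π/4 × (107² − 82.2²) = 3685 mm^2
t_ext = A_cap·L/Q = 6.401 s
t_ret = A_ann·L/Q = 2.623 s
t_cycle = t_ext + t_ret

t ≈ 9.02 s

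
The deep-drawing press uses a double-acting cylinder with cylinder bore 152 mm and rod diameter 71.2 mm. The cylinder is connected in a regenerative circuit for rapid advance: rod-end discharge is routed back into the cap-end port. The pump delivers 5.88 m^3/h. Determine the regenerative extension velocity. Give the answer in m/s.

In regeneration the rod-end outflow joins the pump flow into the cap end, so the net volume the pump must supply per unit advance equals the rod cross-section area.
Rod cross-section A_rod = π/4 × (71.2 mm)² = 3982 mm^2
v = Q_pump / A_rod

v ≈ 0.410 m/s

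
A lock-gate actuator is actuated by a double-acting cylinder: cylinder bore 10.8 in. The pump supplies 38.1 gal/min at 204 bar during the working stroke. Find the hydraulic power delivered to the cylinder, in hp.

W ≈ 65.8 hp

Hydraulic power = P × Q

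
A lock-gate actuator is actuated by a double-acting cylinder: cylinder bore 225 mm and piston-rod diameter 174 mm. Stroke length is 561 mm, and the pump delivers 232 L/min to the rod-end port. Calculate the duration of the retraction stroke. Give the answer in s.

Rod-side annular area A_ann = π/4 × (225² − 174²) = 15980 mm^2
Swept volume V = A × L; t = V / Q = A·L / Q

t ≈ 2.32 s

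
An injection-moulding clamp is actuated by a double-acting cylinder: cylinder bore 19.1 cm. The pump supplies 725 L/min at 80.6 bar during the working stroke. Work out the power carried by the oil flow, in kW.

W ≈ 97.4 kW

Hydraulic power = P × Q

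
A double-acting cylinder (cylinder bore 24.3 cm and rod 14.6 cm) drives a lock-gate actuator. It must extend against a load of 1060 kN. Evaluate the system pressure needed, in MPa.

Cap-side area A_cap = π/4 × (24.3 cm)² = 463.8 cm^2
P = F / A = 1060 kN / A

P ≈ 22.9 MPa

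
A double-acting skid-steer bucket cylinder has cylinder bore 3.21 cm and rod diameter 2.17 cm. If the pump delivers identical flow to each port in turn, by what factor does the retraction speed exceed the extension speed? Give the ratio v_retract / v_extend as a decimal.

v_ret/v_ext ≈ 1.84

Cap-side area A_cap = π/4 × (3.21 cm)² = 8.093 cm^2
Rod-side annular area A_ann = π/4 × (3.21² − 2.17²) = 4.394 cm^2
For equal Q, v ∝ 1/A, so v_ret/v_ext = A_cap/A_ann.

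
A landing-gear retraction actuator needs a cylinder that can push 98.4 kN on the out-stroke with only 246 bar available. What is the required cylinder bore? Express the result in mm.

D ≈ 71.4 mm

Extension force acts on the full piston face: F = P × (π/4)D².
D = √(4F / (πP)) = √(4 × 98.4 kN / (π × 246 bar))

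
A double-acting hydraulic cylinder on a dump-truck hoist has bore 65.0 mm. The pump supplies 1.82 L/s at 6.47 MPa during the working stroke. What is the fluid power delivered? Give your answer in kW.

W ≈ 11.8 kW

Hydraulic power = P × Q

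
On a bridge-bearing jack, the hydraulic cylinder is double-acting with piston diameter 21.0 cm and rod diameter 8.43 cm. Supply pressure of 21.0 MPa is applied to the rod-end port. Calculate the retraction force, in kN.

Rod-side annular area A_ann = π/4 × (21.0² − 8.43²) = 290.5 cm^2
On retraction the pressure acts on the annular area (bore minus rod).
F = P × A_ann

F ≈ 610 kN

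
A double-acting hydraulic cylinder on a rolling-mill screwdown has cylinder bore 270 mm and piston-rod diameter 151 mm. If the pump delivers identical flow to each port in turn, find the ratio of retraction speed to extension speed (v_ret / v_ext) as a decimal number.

v_ret/v_ext ≈ 1.46

Cap-side area A_cap = π/4 × (270 mm)² = 57260 mm^2
Rod-side annular area A_ann = π/4 × (270² − 151²) = 39350 mm^2
For equal Q, v ∝ 1/A, so v_ret/v_ext = A_cap/A_ann.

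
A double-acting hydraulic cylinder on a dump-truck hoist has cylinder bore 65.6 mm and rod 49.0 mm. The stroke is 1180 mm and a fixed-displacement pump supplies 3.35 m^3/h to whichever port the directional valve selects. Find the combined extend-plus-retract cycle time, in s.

Cap-side area A_cap = π/4 × (65.6 mm)² = 3380 mm^2
Rod-side annular area A_ann = π/4 × (65.6² − 49.0²) = 1494 mm^2
t_ext = A_cap·L/Q = 4.286 s
t_ret = A_ann·L/Q = 1.895 s
t_cycle = t_ext + t_ret

t ≈ 6.18 s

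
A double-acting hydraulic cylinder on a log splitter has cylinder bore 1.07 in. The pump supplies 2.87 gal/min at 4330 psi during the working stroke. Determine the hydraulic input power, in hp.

Hydraulic power = P × Q

W ≈ 7.25 hp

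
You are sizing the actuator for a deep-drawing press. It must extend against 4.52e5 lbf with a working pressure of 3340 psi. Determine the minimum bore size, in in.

Extension force acts on the full piston face: F = P × (π/4)D².
D = √(4F / (πP)) = √(4 × 4.52e5 lbf / (π × 3340 psi))

D ≈ 13.1 in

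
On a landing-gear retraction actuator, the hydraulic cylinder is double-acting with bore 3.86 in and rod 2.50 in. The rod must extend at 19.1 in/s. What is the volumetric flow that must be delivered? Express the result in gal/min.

Cap-side area A_cap = π/4 × (3.86 in)² = 11.70 in^2
Q = A × v

Q ≈ 58.1 gal/min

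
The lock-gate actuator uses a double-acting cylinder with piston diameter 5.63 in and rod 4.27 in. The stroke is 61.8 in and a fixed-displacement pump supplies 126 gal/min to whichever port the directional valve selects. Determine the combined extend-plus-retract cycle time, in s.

Cap-side area A_cap = π/4 × (5.63 in)² = 24.89 in^2
Rod-side annular area A_ann = π/4 × (5.63² − 4.27²) = 10.57 in^2
t_ext = A_cap·L/Q = 3.171 s
t_ret = A_ann·L/Q = 1.347 s
t_cycle = t_ext + t_ret

t ≈ 4.52 s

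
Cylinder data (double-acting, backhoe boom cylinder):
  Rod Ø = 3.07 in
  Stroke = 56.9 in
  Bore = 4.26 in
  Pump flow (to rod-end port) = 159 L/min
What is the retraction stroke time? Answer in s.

Rod-side annular area A_ann = π/4 × (4.26² − 3.07²) = 6.851 in^2
Swept volume V = A × L; t = V / Q = A·L / Q

t ≈ 2.41 s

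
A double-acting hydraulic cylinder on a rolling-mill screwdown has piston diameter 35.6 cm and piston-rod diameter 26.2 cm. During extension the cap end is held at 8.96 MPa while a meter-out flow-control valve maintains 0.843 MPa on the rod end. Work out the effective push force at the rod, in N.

F ≈ 8.53e5 N

Cap-side area A_cap = π/4 × (35.6 cm)² = 995.4 cm^2
Rod-side annular area A_ann = π/4 × (35.6² − 26.2²) = 456.3 cm^2
Net thrust = P_cap·A_cap − P_rod·A_ann = 8.919e5 N − 38460 N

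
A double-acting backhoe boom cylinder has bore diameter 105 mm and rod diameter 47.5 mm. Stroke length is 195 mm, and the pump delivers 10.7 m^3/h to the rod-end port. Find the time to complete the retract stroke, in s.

Rod-side annular area A_ann = π/4 × (105² − 47.5²) = 6887 mm^2
Swept volume V = A × L; t = V / Q = A·L / Q

t ≈ 0.452 s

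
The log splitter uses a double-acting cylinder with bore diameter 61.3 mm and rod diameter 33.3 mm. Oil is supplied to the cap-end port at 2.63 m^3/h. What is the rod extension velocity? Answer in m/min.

v ≈ 14.9 m/min

Cap-side area A_cap = π/4 × (61.3 mm)² = 2951 mm^2
v = Q / A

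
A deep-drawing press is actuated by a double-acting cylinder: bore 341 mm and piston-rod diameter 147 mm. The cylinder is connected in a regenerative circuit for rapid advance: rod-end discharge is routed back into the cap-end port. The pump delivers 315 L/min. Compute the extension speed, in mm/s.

In regeneration the rod-end outflow joins the pump flow into the cap end, so the net volume the pump must supply per unit advance equals the rod cross-section area.
Rod cross-section A_rod = π/4 × (147 mm)² = 16970 mm^2
v = Q_pump / A_rod

v ≈ 309 mm/s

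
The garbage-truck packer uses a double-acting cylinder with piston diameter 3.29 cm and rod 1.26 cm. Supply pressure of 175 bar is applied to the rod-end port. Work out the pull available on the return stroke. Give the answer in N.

F ≈ 12700 N

Rod-side annular area A_ann = π/4 × (3.29² − 1.26²) = 7.254 cm^2
On retraction the pressure acts on the annular area (bore minus rod).
F = P × A_ann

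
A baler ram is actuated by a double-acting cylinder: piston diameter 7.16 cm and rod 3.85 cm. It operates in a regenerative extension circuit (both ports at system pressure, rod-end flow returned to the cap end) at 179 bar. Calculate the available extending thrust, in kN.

F ≈ 20.8 kN

With equal pressure on both faces, forces on the annular region cancel; the net push is pressure × rod cross-section.
Rod cross-section A_rod = π/4 × (3.85 cm)² = 11.64 cm^2
F = P × A_rod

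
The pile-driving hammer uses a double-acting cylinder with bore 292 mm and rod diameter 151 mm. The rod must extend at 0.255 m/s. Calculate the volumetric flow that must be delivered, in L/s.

Cap-side area A_cap = π/4 × (292 mm)² = 66970 mm^2
Q = A × v

Q ≈ 17.1 L/s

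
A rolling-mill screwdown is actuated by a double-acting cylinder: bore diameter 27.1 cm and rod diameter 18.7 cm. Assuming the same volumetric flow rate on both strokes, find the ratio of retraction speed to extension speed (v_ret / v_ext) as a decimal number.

v_ret/v_ext ≈ 1.91

Cap-side area A_cap = π/4 × (27.1 cm)² = 576.8 cm^2
Rod-side annular area A_ann = π/4 × (27.1² − 18.7²) = 302.2 cm^2
For equal Q, v ∝ 1/A, so v_ret/v_ext = A_cap/A_ann.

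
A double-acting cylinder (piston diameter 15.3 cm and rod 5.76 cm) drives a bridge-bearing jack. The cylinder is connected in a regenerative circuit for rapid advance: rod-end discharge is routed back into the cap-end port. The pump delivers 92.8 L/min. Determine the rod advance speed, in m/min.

v ≈ 35.6 m/min

In regeneration the rod-end outflow joins the pump flow into the cap end, so the net volume the pump must supply per unit advance equals the rod cross-section area.
Rod cross-section A_rod = π/4 × (5.76 cm)² = 26.06 cm^2
v = Q_pump / A_rod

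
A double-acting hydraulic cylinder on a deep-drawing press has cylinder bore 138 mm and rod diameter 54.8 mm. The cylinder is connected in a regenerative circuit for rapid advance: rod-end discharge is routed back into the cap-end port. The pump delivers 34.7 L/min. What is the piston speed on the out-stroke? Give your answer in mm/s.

v ≈ 245 mm/s

In regeneration the rod-end outflow joins the pump flow into the cap end, so the net volume the pump must supply per unit advance equals the rod cross-section area.
Rod cross-section A_rod = π/4 × (54.8 mm)² = 2359 mm^2
v = Q_pump / A_rod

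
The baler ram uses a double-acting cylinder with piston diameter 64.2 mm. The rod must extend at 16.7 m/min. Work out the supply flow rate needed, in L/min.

Q ≈ 54.1 L/min

Cap-side area A_cap = π/4 × (64.2 mm)² = 3237 mm^2
Q = A × v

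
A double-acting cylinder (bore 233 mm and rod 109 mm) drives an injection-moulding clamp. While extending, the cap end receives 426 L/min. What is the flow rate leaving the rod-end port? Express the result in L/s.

Q_out ≈ 5.55 L/s

Cap-side area A_cap = π/4 × (233 mm)² = 42640 mm^2
Rod-side annular area A_ann = π/4 × (233² − 109²) = 33310 mm^2
Piston speed v = Q_in/A_cap; rod-end outflow Q_out = v × A_ann = Q_in × A_ann/A_cap.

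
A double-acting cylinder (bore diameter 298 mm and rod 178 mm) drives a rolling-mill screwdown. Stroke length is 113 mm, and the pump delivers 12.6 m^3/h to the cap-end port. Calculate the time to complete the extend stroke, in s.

Cap-side area A_cap = π/4 × (298 mm)² = 69750 mm^2
Swept volume V = A × L; t = V / Q = A·L / Q

t ≈ 2.25 s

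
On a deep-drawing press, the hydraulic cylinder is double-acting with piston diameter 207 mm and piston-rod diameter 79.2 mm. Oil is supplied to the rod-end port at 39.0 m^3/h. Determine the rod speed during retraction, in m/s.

Rod-side annular area A_ann = π/4 × (207² − 79.2²) = 28730 mm^2
Flow into the rod-end port fills the annular volume.
v = Q / A

v ≈ 0.377 m/s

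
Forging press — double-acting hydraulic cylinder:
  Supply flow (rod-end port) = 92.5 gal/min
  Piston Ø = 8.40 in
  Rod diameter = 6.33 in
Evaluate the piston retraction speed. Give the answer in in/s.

v ≈ 14.9 in/s

Rod-side annular area A_ann = π/4 × (8.40² − 6.33²) = 23.95 in^2
Flow into the rod-end port fills the annular volume.
v = Q / A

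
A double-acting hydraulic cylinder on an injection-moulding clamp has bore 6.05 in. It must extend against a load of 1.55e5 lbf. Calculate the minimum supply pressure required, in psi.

P ≈ 5390 psi

Cap-side area A_cap = π/4 × (6.05 in)² = 28.75 in^2
P = F / A = 1.55e5 lbf / A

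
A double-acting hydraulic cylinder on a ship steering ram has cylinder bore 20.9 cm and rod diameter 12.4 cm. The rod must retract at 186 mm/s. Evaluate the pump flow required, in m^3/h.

Rod-side annular area A_ann = π/4 × (20.9² − 12.4²) = 222.3 cm^2
Q = A × v

Q ≈ 14.9 m^3/h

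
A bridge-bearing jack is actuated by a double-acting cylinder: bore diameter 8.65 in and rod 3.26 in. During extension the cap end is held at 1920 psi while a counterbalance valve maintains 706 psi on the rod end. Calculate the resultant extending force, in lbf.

F ≈ 77200 lbf

Cap-side area A_cap = π/4 × (8.65 in)² = 58.77 in^2
Rod-side annular area A_ann = π/4 × (8.65² − 3.26²) = 50.42 in^2
Net thrust = P_cap·A_cap − P_rod·A_ann = 1.128e5 lbf − 35600 lbf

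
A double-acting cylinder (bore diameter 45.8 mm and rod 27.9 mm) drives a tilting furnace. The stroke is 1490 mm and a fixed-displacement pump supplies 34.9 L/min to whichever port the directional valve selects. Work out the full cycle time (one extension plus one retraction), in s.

t ≈ 6.87 s

Cap-side area A_cap = π/4 × (45.8 mm)² = 1647 mm^2
Rod-side annular area A_ann = π/4 × (45.8² − 27.9²) = 1036 mm^2
t_ext = A_cap·L/Q = 4.220 s
t_ret = A_ann·L/Q = 2.654 s
t_cycle = t_ext + t_ret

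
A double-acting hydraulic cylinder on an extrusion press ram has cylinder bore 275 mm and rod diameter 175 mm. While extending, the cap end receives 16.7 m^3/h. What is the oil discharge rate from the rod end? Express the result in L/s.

Cap-side area A_cap = π/4 × (275 mm)² = 59400 mm^2
Rod-side annular area A_ann = π/4 × (275² − 175²) = 35340 mm^2
Piston speed v = Q_in/A_cap; rod-end outflow Q_out = v × A_ann = Q_in × A_ann/A_cap.

Q_out ≈ 2.76 L/s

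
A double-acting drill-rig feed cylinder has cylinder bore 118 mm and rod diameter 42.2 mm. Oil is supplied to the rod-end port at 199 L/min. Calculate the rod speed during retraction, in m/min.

Rod-side annular area A_ann = π/4 × (118² − 42.2²) = 9537 mm^2
Flow into the rod-end port fills the annular volume.
v = Q / A

v ≈ 20.9 m/min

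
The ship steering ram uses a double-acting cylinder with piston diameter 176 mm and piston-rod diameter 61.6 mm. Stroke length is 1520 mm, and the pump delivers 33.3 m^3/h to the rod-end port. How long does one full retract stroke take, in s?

t ≈ 3.51 s

Rod-side annular area A_ann = π/4 × (176² − 61.6²) = 21350 mm^2
Swept volume V = A × L; t = V / Q = A·L / Q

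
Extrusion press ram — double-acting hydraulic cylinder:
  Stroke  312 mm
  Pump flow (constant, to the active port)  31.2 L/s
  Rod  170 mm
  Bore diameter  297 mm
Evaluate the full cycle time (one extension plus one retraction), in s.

t ≈ 1.16 s

Cap-side area A_cap = π/4 × (297 mm)² = 69280 mm^2
Rod-side annular area A_ann = π/4 × (297² − 170²) = 46580 mm^2
t_ext = A_cap·L/Q = 0.6928 s
t_ret = A_ann·L/Q = 0.4658 s
t_cycle = t_ext + t_ret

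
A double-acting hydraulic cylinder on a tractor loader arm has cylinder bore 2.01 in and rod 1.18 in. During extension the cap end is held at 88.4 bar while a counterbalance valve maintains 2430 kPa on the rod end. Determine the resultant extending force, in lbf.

Cap-side area A_cap = π/4 × (2.01 in)² = 3.173 in^2
Rod-side annular area A_ann = π/4 × (2.01² − 1.18²) = 2.079 in^2
Net thrust = P_cap·A_cap − P_rod·A_ann = 4068 lbf − 732.9 lbf

F ≈ 3340 lbf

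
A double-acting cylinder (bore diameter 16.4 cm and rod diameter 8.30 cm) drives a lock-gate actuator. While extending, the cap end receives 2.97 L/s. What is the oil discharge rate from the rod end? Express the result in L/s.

Q_out ≈ 2.21 L/s

Cap-side area A_cap = π/4 × (16.4 cm)² = 211.2 cm^2
Rod-side annular area A_ann = π/4 × (16.4² − 8.30²) = 157.1 cm^2
Piston speed v = Q_in/A_cap; rod-end outflow Q_out = v × A_ann = Q_in × A_ann/A_cap.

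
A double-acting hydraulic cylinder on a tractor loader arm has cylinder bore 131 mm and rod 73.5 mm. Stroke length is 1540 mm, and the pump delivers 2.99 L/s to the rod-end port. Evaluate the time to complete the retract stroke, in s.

t ≈ 4.76 s

Rod-side annular area A_ann = π/4 × (131² − 73.5²) = 9235 mm^2
Swept volume V = A × L; t = V / Q = A·L / Q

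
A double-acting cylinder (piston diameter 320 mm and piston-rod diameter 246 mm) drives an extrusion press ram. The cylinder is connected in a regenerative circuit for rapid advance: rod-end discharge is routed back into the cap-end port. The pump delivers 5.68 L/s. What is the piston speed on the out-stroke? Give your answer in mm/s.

In regeneration the rod-end outflow joins the pump flow into the cap end, so the net volume the pump must supply per unit advance equals the rod cross-section area.
Rod cross-section A_rod = π/4 × (246 mm)² = 47530 mm^2
v = Q_pump / A_rod

v ≈ 120 mm/s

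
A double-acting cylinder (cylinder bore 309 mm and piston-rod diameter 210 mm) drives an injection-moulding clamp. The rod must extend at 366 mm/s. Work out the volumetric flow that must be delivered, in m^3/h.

Cap-side area A_cap = π/4 × (309 mm)² = 74990 mm^2
Q = A × v

Q ≈ 98.8 m^3/h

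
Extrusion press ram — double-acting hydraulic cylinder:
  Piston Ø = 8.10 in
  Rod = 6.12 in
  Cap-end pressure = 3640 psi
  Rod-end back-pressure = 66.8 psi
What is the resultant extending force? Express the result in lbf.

Cap-side area A_cap = π/4 × (8.10 in)² = 51.53 in^2
Rod-side annular area A_ann = π/4 × (8.10² − 6.12²) = 22.11 in^2
Net thrust = P_cap·A_cap − P_rod·A_ann = 1.876e5 lbf − 1477 lbf

F ≈ 1.86e5 lbf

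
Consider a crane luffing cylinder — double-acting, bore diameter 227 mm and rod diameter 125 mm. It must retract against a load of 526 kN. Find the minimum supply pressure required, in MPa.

Rod-side annular area A_ann = π/4 × (227² − 125²) = 28200 mm^2
Retraction: pressure acts on the annular area.
P = F / A = 526 kN / A

P ≈ 18.7 MPa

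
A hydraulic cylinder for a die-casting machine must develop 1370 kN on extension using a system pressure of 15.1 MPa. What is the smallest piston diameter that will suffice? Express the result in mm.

D ≈ 340 mm

Extension force acts on the full piston face: F = P × (π/4)D².
D = √(4F / (πP)) = √(4 × 1370 kN / (π × 15.1 MPa))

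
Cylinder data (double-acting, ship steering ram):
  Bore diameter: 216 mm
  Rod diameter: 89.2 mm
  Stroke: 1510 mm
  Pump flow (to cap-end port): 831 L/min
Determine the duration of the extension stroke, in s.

t ≈ 4.00 s

Cap-side area A_cap = π/4 × (216 mm)² = 36640 mm^2
Swept volume V = A × L; t = V / Q = A·L / Q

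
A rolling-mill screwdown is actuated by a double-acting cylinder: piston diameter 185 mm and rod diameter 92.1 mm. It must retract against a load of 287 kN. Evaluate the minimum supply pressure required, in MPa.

P ≈ 14.2 MPa

Rod-side annular area A_ann = π/4 × (185² − 92.1²) = 20220 mm^2
Retraction: pressure acts on the annular area.
P = F / A = 287 kN / A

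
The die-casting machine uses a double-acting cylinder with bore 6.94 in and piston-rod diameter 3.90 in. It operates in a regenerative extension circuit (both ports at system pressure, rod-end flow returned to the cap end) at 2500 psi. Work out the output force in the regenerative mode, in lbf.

F ≈ 29900 lbf

With equal pressure on both faces, forces on the annular region cancel; the net push is pressure × rod cross-section.
Rod cross-section A_rod = π/4 × (3.90 in)² = 11.95 in^2
F = P × A_rod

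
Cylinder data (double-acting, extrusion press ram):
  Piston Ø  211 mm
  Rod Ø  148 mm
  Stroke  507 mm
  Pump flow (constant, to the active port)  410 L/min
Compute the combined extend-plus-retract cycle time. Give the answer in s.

Cap-side area A_cap = π/4 × (211 mm)² = 34970 mm^2
Rod-side annular area A_ann = π/4 × (211² − 148²) = 17760 mm^2
t_ext = A_cap·L/Q = 2.594 s
t_ret = A_ann·L/Q = 1.318 s
t_cycle = t_ext + t_ret

t ≈ 3.91 s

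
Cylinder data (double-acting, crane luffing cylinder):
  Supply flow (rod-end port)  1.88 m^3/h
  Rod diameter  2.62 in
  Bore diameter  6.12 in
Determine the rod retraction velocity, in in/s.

Rod-side annular area A_ann = π/4 × (6.12² − 2.62²) = 24.03 in^2
Flow into the rod-end port fills the annular volume.
v = Q / A

v ≈ 1.33 in/s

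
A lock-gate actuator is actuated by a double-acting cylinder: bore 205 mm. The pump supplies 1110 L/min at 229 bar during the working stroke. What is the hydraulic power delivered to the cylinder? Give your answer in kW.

W ≈ 424 kW

Hydraulic power = P × Q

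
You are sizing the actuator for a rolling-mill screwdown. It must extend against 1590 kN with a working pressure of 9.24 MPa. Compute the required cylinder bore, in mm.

D ≈ 468 mm

Extension force acts on the full piston face: F = P × (π/4)D².
D = √(4F / (πP)) = √(4 × 1590 kN / (π × 9.24 MPa))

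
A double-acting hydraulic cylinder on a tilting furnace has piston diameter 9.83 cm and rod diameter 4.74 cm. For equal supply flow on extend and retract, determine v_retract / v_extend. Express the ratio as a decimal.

v_ret/v_ext ≈ 1.30

Cap-side area A_cap = π/4 × (9.83 cm)² = 75.89 cm^2
Rod-side annular area A_ann = π/4 × (9.83² − 4.74²) = 58.25 cm^2
For equal Q, v ∝ 1/A, so v_ret/v_ext = A_cap/A_ann.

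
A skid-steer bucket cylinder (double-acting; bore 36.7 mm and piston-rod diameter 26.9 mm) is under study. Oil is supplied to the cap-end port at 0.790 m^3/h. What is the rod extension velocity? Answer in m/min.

v ≈ 12.4 m/min

Cap-side area A_cap = π/4 × (36.7 mm)² = 1058 mm^2
v = Q / A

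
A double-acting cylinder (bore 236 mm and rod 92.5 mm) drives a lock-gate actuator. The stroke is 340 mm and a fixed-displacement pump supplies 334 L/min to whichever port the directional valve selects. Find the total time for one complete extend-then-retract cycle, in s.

Cap-side area A_cap = π/4 × (236 mm)² = 43740 mm^2
Rod-side annular area A_ann = π/4 × (236² − 92.5²) = 37020 mm^2
t_ext = A_cap·L/Q = 2.672 s
t_ret = A_ann·L/Q = 2.261 s
t_cycle = t_ext + t_ret

t ≈ 4.93 s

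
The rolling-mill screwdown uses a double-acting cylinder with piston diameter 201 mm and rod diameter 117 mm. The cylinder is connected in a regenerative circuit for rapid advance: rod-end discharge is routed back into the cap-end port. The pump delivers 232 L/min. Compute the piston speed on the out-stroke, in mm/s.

In regeneration the rod-end outflow joins the pump flow into the cap end, so the net volume the pump must supply per unit advance equals the rod cross-section area.
Rod cross-section A_rod = π/4 × (117 mm)² = 10750 mm^2
v = Q_pump / A_rod

v ≈ 360 mm/s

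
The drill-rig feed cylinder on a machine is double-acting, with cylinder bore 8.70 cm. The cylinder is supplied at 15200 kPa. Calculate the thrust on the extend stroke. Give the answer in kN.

Cap-side area A_cap = π/4 × (8.70 cm)² = 59.45 cm^2
F = P × A_cap = 15200 kPa × A_cap

F ≈ 90.4 kN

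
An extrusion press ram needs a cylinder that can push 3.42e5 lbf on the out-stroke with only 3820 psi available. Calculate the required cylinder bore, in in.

D ≈ 10.7 in

Extension force acts on the full piston face: F = P × (π/4)D².
D = √(4F / (πP)) = √(4 × 3.42e5 lbf / (π × 3820 psi))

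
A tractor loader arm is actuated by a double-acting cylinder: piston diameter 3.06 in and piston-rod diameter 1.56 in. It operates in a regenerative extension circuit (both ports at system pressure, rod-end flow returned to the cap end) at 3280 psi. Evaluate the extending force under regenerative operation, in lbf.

F ≈ 6270 lbf

With equal pressure on both faces, forces on the annular region cancel; the net push is pressure × rod cross-section.
Rod cross-section A_rod = π/4 × (1.56 in)² = 1.911 in^2
F = P × A_rod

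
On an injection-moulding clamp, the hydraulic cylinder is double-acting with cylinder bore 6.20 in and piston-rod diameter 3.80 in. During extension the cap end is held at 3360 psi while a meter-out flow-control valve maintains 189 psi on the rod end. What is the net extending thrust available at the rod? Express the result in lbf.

F ≈ 97900 lbf

Cap-side area A_cap = π/4 × (6.20 in)² = 30.19 in^2
Rod-side annular area A_ann = π/4 × (6.20² − 3.80²) = 18.85 in^2
Net thrust = P_cap·A_cap − P_rod·A_ann = 1.014e5 lbf − 3563 lbf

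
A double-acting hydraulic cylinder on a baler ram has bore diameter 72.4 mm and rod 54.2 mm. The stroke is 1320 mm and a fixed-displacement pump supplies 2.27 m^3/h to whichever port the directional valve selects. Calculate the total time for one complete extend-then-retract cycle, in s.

Cap-side area A_cap = π/4 × (72.4 mm)² = 4117 mm^2
Rod-side annular area A_ann = π/4 × (72.4² − 54.2²) = 1810 mm^2
t_ext = A_cap·L/Q = 8.618 s
t_ret = A_ann·L/Q = 3.788 s
t_cycle = t_ext + t_ret

t ≈ 12.4 s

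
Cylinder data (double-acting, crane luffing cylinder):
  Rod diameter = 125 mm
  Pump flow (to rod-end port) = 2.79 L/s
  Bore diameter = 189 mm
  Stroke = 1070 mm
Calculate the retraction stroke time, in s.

Rod-side annular area A_ann = π/4 × (189² − 125²) = 15780 mm^2
Swept volume V = A × L; t = V / Q = A·L / Q

t ≈ 6.05 s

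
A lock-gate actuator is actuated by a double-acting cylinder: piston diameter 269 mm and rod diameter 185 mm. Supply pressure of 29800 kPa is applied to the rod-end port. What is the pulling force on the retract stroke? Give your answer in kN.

F ≈ 893 kN

Rod-side annular area A_ann = π/4 × (269² − 185²) = 29950 mm^2
On retraction the pressure acts on the annular area (bore minus rod).
F = P × A_ann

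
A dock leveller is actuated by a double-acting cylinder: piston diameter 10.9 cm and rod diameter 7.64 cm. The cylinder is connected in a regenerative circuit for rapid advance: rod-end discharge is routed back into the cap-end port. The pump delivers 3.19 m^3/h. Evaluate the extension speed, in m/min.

v ≈ 11.6 m/min

In regeneration the rod-end outflow joins the pump flow into the cap end, so the net volume the pump must supply per unit advance equals the rod cross-section area.
Rod cross-section A_rod = π/4 × (7.64 cm)² = 45.84 cm^2
v = Q_pump / A_rod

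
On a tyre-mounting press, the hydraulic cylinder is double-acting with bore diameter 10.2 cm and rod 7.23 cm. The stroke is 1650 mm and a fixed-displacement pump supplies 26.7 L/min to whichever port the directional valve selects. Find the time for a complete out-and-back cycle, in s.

t ≈ 45.4 s

Cap-side area A_cap = π/4 × (10.2 cm)² = 81.71 cm^2
Rod-side annular area A_ann = π/4 × (10.2² − 7.23²) = 40.66 cm^2
t_ext = A_cap·L/Q = 30.30 s
t_ret = A_ann·L/Q = 15.08 s
t_cycle = t_ext + t_ret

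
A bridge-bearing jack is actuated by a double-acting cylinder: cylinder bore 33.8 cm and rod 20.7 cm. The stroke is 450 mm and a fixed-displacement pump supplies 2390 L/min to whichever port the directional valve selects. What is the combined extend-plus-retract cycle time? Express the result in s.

Cap-side area A_cap = π/4 × (33.8 cm)² = 897.3 cm^2
Rod-side annular area A_ann = π/4 × (33.8² − 20.7²) = 560.7 cm^2
t_ext = A_cap·L/Q = 1.014 s
t_ret = A_ann·L/Q = 0.6335 s
t_cycle = t_ext + t_ret

t ≈ 1.65 s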